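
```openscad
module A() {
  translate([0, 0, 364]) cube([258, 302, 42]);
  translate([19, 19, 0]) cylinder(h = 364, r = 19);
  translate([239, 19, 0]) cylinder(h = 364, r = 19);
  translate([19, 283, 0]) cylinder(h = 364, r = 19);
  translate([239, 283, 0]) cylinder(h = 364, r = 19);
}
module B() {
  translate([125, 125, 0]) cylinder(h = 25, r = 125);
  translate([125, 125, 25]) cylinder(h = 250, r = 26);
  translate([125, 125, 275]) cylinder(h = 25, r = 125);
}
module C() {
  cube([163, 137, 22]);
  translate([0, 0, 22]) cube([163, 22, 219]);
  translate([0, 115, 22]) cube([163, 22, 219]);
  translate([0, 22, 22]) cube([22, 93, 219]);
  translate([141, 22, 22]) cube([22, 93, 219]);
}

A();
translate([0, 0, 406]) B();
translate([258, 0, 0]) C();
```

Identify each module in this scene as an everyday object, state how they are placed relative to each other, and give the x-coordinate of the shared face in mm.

A is a stool. B is a spool. C is an open box. The spool is on top of the stool. The open box is against the stool's +x side, with their −y faces flush. The x-coordinate of the shared face is 258 mm.

The stool's +x face and the open box's −x face are both at x = 258 mm.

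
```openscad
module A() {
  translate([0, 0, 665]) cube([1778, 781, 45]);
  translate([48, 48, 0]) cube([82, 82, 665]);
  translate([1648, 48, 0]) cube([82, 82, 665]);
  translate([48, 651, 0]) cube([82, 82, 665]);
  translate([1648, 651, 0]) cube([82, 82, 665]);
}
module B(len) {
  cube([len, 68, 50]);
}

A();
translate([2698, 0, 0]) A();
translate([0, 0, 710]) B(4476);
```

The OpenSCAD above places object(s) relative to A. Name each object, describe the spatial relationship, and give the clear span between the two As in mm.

Second table starts at x = 2698; first ends at x = 1778; clear span = 2698 − 1778 = 920 mm.

A is a table. B is a beam. A beam spans the tops of two tables. The clear span between the two tables is 920 mm.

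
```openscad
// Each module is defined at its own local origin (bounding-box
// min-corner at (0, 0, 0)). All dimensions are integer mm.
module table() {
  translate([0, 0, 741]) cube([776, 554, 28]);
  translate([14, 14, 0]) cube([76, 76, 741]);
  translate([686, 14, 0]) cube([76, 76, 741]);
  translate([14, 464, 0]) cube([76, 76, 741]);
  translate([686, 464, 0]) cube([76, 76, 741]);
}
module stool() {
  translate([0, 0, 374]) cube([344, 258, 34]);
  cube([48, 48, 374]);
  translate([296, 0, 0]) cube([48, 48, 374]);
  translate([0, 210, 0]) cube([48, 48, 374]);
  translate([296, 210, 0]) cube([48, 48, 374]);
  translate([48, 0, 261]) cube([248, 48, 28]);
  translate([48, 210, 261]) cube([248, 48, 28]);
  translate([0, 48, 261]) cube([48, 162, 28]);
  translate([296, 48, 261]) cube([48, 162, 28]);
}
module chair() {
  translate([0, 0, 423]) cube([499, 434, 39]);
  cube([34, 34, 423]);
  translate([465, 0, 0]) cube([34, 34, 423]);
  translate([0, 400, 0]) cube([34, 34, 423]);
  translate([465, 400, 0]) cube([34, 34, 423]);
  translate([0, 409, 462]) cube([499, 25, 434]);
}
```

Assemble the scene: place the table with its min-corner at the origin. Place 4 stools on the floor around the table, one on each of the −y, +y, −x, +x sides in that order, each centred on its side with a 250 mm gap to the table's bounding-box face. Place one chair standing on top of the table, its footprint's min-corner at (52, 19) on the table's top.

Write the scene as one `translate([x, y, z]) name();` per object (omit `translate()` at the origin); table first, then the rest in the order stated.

table();
translate([216, -508, 0]) stool();
translate([216, 804, 0]) stool();
translate([-594, 148, 0]) stool();
translate([1026, 148, 0]) stool();
translate([52, 19, 769]) chair();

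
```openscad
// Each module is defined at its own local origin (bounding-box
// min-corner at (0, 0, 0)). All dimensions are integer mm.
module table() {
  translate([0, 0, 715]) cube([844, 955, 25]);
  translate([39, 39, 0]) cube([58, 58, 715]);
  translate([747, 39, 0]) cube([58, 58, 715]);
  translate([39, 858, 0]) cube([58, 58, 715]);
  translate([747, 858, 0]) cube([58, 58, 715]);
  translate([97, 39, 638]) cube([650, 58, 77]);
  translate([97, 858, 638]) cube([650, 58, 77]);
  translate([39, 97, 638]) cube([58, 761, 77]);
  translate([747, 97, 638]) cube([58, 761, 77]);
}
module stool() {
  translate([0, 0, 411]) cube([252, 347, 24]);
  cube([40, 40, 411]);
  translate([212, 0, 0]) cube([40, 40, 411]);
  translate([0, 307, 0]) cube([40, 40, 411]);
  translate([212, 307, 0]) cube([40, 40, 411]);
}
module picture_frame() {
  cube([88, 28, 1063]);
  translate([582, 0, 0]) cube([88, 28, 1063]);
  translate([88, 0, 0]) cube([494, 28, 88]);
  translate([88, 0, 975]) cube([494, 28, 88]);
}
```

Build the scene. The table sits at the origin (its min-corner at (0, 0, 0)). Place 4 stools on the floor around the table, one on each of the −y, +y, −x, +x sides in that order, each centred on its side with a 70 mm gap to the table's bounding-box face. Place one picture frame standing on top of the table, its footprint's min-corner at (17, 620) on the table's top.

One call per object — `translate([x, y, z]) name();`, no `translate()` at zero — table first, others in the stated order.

table();
translate([296, -417, 0]) stool();
translate([296, 1025, 0]) stool();
translate([-322, 304, 0]) stool();
translate([914, 304, 0]) stool();
translate([17, 620, 740]) picture_frame();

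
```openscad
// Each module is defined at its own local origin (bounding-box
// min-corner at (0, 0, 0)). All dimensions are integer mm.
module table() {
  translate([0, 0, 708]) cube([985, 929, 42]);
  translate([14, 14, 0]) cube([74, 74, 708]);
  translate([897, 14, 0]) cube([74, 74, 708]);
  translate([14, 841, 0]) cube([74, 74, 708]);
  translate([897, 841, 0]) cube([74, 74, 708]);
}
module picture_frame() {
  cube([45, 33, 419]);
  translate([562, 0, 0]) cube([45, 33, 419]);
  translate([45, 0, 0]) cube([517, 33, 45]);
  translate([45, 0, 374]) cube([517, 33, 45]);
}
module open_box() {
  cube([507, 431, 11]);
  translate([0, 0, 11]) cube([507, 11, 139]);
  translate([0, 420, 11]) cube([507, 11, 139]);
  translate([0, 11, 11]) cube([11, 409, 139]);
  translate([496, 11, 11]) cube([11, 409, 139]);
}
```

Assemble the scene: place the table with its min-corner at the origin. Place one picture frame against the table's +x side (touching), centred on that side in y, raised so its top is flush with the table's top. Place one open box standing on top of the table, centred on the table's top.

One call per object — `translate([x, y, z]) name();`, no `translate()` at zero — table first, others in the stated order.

table();
translate([985, 448, 331]) picture_frame();
translate([239, 249, 750]) open_box();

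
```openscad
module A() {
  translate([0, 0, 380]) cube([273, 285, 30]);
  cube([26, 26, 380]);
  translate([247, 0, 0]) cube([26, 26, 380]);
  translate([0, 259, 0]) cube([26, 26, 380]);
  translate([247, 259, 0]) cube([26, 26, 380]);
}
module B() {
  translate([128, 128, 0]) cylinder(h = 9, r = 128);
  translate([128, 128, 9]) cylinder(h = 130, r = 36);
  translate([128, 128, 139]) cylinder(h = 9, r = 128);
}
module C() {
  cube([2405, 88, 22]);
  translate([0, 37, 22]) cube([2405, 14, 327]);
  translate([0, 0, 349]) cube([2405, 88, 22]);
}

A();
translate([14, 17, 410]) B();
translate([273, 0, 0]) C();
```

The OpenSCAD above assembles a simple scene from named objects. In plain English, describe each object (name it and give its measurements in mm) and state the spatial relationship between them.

A is a four-legged stool. The seat is 273×285 mm, 30 mm thick, top at z = 410 mm. It stands on four square legs, each 26×26 mm in cross-section, from z = 0 to the seat underside, each flush with a corner of the seat.

B is a spool: two coaxial disc flanges of radius 128 mm and thickness 9 mm, joined by a core cylinder of radius 36 mm and height 130 mm. The lower flange rests on z = 0 and the three cylinders share a vertical axis.

C is an I-beam lying along x, 2405 mm long. Overall section height 371 mm. Two flanges 88 mm wide (y) and 22 mm thick, one on the floor and one at the top; a web 14 mm thick runs between them, centred on the flange width.

The spool is on top of the stool. The I-beam is against the stool's +x side, with their −y faces flush.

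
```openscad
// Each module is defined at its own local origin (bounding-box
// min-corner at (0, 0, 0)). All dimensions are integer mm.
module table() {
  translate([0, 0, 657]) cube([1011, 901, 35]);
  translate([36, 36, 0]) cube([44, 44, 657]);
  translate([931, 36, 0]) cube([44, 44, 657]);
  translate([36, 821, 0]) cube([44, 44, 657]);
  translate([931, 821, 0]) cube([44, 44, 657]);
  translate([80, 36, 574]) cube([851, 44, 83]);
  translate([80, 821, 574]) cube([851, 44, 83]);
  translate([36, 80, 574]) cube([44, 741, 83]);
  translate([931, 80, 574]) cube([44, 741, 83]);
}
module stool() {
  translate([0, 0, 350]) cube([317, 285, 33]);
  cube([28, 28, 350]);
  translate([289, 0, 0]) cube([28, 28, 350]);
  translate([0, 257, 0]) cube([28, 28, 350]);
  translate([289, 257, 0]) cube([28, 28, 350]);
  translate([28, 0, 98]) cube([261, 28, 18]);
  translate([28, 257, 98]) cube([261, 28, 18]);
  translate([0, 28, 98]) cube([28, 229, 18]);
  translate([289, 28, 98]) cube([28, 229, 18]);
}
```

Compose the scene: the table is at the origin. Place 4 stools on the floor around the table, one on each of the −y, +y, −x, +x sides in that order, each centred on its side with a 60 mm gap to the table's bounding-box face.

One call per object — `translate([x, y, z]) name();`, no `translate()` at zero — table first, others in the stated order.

table();
translate([347, -345, 0]) stool();
translate([347, 961, 0]) stool();
translate([-377, 308, 0]) stool();
translate([1071, 308, 0]) stool();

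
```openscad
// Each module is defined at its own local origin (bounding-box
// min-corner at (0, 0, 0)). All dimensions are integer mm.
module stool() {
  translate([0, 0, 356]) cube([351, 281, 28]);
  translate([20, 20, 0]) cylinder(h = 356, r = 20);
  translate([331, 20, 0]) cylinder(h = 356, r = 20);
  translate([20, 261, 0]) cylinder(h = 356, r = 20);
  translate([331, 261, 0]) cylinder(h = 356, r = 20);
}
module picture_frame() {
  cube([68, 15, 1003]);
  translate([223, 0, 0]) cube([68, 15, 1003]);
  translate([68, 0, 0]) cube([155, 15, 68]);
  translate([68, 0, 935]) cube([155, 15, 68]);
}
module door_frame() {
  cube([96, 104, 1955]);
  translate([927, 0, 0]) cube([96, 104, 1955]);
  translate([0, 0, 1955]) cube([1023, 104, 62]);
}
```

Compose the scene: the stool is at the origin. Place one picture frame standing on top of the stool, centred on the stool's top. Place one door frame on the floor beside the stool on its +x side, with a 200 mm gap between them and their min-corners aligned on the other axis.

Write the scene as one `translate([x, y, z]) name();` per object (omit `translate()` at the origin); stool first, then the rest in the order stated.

stool();
translate([30, 133, 384]) picture_frame();
translate([551, 0, 0]) door_frame();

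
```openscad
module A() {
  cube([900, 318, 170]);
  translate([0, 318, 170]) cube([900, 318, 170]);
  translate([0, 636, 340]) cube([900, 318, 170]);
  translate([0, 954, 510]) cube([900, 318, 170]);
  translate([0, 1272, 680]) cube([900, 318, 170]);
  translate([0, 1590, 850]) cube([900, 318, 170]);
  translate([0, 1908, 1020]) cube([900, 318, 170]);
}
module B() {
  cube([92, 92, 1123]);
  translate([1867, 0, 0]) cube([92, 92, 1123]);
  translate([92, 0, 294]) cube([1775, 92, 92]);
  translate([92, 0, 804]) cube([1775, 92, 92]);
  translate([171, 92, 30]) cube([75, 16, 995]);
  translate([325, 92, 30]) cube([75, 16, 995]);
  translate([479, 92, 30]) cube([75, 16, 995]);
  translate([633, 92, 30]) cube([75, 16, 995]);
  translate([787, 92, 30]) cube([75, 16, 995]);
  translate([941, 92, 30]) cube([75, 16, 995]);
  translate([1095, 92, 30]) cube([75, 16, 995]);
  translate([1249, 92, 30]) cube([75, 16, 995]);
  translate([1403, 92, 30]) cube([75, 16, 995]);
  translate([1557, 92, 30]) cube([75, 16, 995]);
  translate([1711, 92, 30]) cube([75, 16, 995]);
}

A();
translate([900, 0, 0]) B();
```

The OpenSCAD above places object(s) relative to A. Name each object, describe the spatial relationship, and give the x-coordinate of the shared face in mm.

The staircase's +x face and the fence section's −x face are both at x = 900 mm.

A is a staircase. B is a fence section. The fence section is against the staircase's +x side, with their −y faces flush. The x-coordinate of the shared face is 900 mm.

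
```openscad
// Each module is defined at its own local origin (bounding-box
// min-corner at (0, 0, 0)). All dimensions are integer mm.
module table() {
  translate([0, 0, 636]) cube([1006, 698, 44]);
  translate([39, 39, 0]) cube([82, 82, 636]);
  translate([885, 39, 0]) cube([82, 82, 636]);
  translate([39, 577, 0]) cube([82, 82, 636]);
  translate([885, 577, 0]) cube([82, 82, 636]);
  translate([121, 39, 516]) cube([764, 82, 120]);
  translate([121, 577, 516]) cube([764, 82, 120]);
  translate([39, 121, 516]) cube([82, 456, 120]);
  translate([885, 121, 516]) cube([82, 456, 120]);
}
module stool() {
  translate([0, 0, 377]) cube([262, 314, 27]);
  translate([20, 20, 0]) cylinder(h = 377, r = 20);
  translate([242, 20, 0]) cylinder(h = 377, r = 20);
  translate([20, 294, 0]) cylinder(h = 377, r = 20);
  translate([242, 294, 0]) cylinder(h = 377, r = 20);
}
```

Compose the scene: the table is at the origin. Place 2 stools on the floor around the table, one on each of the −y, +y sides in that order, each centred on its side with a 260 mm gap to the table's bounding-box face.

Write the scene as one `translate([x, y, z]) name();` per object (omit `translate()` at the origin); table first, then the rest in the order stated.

table();
translate([372, -574, 0]) stool();
translate([372, 958, 0]) stool();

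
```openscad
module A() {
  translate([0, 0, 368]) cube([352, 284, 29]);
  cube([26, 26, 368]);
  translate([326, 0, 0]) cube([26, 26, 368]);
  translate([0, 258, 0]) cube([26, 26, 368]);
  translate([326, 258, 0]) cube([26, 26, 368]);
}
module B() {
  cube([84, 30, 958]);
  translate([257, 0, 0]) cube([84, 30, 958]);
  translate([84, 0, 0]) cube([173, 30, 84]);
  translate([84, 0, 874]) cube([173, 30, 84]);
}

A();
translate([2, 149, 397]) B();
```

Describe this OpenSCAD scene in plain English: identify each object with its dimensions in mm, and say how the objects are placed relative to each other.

A is a simple wooden stool: a rectangular seat 352 mm (x) by 284 mm (y), 29 mm thick, top face at z = 397 mm, on four square legs, each 26×26 mm in cross-section. The legs rest on z = 0, each flush with a corner of the seat.

B is a picture frame with a 173×790 mm rectangular opening (x by z) and a uniform 84 mm border on every side. Frame depth is 30 mm along y. It is built from two vertical stiles running the full outside height and two horizontal rails spanning the gap between the stiles.

The picture frame is on top of the stool.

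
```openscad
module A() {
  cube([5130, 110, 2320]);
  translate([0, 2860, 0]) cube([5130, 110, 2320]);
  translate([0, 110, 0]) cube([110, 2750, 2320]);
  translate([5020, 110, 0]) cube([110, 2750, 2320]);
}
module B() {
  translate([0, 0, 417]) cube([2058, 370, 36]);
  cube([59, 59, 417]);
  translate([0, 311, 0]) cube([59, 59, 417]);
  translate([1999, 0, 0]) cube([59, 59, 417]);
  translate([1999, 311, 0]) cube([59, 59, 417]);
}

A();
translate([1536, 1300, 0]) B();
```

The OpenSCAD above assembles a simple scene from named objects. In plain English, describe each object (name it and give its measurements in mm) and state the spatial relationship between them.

A is a box-shaped house frame (walls only): outside footprint 5130×2970 mm, wall height 2320 mm, wall thickness 110 mm. The two y-facing walls run the full x-width; the two x-facing walls fit between the inner faces of the y-facing walls.

B is a bench: a 2058×370 mm seat slab, 36 mm thick, top at z = 453 mm, on four 59×59 mm square legs flush with the seat corners and standing on z = 0.

The bench sits inside the house frame, centred.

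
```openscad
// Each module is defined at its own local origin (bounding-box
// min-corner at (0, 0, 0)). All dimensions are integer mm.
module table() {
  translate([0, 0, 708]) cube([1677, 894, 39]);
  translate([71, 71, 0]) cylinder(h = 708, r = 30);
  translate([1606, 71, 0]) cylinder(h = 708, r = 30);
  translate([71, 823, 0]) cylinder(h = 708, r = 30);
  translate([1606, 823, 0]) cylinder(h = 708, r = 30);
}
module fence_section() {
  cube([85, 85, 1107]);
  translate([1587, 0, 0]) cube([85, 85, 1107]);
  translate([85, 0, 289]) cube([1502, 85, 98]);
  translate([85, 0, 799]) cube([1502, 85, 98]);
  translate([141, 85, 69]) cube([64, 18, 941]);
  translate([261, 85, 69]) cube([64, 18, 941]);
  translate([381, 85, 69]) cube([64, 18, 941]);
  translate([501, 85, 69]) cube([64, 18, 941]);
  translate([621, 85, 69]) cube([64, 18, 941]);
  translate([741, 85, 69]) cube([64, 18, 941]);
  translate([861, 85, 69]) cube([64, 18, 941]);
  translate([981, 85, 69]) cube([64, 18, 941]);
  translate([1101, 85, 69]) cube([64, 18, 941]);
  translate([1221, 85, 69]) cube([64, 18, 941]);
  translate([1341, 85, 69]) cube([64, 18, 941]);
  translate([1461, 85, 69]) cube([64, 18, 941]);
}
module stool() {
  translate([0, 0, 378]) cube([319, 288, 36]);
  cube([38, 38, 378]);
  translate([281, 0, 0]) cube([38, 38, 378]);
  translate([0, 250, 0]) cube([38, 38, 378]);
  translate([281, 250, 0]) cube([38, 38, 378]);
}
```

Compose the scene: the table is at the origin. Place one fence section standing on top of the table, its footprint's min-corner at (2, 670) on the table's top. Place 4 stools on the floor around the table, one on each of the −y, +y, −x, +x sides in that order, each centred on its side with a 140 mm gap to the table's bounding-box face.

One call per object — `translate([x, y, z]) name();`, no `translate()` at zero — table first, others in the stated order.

table();
translate([2, 670, 747]) fence_section();
translate([679, -428, 0]) stool();
translate([679, 1034, 0]) stool();
translate([-459, 303, 0]) stool();
translate([1817, 303, 0]) stool();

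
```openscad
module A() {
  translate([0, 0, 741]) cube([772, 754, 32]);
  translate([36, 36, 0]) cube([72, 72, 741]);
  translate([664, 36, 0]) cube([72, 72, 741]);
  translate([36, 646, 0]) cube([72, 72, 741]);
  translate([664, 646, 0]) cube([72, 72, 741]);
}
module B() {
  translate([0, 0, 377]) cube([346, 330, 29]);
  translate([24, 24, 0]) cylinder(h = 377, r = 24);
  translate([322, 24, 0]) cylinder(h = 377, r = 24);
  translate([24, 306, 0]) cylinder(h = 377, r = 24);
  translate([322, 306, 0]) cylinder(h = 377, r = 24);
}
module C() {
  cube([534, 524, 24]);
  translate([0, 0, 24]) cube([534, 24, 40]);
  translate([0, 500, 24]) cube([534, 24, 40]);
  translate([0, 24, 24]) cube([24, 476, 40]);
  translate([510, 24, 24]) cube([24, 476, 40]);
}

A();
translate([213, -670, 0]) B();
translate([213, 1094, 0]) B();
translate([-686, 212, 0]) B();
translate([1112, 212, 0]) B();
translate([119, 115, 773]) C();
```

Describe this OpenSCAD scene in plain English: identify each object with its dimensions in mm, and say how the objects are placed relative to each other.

A is a rectangular dining table. The top is 772×754×32 mm with its upper surface at z = 773 mm. It stands on four 72×72 mm square legs, each inset 36 mm from the nearest pair of top edges, running from the floor to the underside of the top.

B is a simple wooden stool: a rectangular seat 346 mm (x) by 330 mm (y), 29 mm thick, top face at z = 406 mm, on four round legs, each 48 mm in diameter. The legs rest on z = 0, each leg's axis is inset half a diameter from the nearest pair of seat edges (so the leg's bounding box is flush with the corner).

C is an open-topped rectangular box: outside dimensions 534×524×64 mm, with a uniform wall and base thickness of 24 mm. The base is a full 534×524 slab on the floor; four walls sit on top of the base. The front and back walls (the −y and +y sides) span the full width; the two side walls fit between them.

Four stools sit around the table at the −y, +y, −x, +x sides. The open box is on top of the table, centred.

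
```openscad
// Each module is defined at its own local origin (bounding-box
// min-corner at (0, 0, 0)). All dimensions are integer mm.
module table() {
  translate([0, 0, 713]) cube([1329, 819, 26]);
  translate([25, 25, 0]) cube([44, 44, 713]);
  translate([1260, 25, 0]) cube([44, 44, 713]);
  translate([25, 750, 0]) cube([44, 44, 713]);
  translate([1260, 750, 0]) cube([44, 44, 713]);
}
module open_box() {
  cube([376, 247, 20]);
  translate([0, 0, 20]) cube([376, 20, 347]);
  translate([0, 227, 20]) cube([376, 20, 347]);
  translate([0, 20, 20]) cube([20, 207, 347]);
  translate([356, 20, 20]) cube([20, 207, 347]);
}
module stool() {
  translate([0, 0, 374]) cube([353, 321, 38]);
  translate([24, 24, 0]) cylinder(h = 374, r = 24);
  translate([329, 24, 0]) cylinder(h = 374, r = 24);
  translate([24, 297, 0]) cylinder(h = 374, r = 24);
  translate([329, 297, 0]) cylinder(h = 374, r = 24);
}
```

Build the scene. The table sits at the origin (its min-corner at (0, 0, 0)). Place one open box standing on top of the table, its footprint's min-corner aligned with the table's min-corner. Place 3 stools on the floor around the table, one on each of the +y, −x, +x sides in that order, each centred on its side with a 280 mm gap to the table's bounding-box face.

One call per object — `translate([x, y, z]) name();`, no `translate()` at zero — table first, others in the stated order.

table();
translate([0, 0, 739]) open_box();
translate([488, 1099, 0]) stool();
translate([-633, 249, 0]) stool();
translate([1609, 249, 0]) stool();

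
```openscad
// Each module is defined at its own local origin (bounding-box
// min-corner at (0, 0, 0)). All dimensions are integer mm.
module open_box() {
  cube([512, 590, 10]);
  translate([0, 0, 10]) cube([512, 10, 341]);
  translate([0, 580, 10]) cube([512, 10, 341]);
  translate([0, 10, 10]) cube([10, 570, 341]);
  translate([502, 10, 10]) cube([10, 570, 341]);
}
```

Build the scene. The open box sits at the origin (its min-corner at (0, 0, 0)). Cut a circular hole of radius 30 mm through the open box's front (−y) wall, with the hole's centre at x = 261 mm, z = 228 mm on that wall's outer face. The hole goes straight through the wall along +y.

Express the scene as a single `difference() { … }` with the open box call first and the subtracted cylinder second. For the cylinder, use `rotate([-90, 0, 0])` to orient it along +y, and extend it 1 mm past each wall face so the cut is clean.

difference() {
  open_box();
  translate([261, -1, 228]) rotate([-90, 0, 0]) cylinder(h = 12, r = 30);
}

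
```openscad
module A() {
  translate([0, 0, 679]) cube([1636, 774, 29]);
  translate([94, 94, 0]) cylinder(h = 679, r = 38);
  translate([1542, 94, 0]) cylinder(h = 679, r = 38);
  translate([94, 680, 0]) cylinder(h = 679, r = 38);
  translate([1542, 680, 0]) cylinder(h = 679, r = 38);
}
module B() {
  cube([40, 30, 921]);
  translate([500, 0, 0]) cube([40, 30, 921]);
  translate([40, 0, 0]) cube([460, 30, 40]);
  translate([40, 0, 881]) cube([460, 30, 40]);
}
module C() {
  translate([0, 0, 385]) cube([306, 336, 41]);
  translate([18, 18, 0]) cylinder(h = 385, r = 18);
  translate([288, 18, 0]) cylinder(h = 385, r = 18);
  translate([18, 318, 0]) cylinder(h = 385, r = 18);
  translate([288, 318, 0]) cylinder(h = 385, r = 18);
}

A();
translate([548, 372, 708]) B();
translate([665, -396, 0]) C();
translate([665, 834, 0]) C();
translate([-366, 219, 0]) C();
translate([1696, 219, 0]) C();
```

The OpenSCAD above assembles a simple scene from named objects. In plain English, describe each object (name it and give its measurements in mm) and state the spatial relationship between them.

A is a table: top 1636 mm (x) × 774 mm (y), 29 mm thick, upper face at z = 708 mm, on four round legs of 76 mm diameter, each leg's bounding box inset 56 mm from the nearest pair of top edges, running from z = 0 to the bottom of the top.

B is a picture frame with a 460×841 mm rectangular opening (x by z) and a uniform 40 mm border on every side. Frame depth is 30 mm along y. It is built from two vertical stiles running the full outside height and two horizontal rails spanning the gap between the stiles.

C is a four-legged stool. The seat is a 306×336×41 mm slab whose top surface is at z = 426 mm; four round legs, each 36 mm in diameter, run from the floor (z = 0) to the underside of the seat, each leg's axis is inset half a diameter from the nearest pair of seat edges (so the leg's bounding box is flush with the corner).

The picture frame is on top of the table, centred. Four stools sit around the table at the −y, +y, −x, +x sides.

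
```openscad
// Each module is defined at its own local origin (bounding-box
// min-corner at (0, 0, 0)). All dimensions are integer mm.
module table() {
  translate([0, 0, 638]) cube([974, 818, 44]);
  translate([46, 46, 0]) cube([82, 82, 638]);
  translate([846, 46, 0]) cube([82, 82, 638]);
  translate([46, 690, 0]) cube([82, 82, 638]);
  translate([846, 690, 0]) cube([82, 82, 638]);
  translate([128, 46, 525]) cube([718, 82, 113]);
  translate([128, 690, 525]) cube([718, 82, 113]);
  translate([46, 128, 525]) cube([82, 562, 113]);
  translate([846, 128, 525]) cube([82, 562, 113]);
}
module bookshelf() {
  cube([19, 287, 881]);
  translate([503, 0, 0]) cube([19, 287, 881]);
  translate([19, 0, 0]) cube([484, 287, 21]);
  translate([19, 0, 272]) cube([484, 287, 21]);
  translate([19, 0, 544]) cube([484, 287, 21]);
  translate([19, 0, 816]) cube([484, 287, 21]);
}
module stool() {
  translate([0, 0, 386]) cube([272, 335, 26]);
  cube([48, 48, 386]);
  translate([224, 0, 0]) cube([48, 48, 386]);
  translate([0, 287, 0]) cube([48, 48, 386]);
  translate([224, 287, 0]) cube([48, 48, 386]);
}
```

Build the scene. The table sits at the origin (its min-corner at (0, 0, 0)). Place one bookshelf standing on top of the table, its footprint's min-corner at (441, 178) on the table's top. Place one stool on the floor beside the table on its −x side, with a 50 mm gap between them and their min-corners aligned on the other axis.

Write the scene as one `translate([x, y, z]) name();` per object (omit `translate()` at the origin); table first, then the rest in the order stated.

table();
translate([441, 178, 682]) bookshelf();
translate([-322, 0, 0]) stool();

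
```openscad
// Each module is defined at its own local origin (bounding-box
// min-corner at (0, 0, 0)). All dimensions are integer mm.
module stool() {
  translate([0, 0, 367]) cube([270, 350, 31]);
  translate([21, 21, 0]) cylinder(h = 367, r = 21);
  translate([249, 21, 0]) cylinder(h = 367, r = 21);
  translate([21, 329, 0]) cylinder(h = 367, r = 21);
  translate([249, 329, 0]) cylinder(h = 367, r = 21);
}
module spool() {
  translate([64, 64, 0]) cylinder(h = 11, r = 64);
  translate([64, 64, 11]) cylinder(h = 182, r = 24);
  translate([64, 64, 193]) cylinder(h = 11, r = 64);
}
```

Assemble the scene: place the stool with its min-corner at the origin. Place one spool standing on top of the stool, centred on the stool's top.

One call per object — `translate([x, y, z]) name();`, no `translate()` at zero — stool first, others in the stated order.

stool();
translate([71, 111, 398]) spool();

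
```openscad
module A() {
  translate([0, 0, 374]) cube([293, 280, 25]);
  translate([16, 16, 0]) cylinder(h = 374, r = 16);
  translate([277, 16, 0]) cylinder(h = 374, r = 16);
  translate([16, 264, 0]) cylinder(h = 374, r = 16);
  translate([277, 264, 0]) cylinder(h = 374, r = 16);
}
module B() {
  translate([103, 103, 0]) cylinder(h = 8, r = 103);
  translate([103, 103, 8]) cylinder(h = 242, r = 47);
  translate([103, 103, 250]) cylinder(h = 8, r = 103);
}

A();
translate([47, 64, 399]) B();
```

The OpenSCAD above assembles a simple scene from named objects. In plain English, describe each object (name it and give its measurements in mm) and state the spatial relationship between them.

A is a four-legged stool. The seat is 293×280 mm, 25 mm thick, top at z = 399 mm. It stands on four round legs, each 32 mm in diameter, from z = 0 to the seat underside, each leg's axis is inset half a diameter from the nearest pair of seat edges (so the leg's bounding box is flush with the corner).

B is a spool: two coaxial disc flanges of radius 103 mm and thickness 8 mm, joined by a core cylinder of radius 47 mm and height 242 mm. The lower flange rests on z = 0 and the three cylinders share a vertical axis.

The spool is on top of the stool.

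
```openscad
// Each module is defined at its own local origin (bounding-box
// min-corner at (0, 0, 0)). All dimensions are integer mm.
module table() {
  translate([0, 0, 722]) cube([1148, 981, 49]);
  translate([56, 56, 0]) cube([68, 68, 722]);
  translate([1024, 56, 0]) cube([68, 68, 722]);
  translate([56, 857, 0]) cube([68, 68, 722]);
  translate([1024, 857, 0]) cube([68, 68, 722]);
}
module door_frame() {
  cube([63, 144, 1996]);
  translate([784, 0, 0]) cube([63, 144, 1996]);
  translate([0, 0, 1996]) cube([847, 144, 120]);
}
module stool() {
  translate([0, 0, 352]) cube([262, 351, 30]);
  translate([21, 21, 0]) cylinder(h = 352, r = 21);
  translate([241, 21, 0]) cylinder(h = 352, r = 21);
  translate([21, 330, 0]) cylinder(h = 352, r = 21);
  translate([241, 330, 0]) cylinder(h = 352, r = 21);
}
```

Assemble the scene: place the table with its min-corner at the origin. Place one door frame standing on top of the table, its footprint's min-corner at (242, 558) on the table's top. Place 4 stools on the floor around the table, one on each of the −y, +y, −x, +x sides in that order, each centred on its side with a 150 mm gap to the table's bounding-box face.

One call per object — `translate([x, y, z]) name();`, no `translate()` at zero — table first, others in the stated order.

table();
translate([242, 558, 771]) door_frame();
translate([443, -501, 0]) stool();
translate([443, 1131, 0]) stool();
translate([-412, 315, 0]) stool();
translate([1298, 315, 0]) stool();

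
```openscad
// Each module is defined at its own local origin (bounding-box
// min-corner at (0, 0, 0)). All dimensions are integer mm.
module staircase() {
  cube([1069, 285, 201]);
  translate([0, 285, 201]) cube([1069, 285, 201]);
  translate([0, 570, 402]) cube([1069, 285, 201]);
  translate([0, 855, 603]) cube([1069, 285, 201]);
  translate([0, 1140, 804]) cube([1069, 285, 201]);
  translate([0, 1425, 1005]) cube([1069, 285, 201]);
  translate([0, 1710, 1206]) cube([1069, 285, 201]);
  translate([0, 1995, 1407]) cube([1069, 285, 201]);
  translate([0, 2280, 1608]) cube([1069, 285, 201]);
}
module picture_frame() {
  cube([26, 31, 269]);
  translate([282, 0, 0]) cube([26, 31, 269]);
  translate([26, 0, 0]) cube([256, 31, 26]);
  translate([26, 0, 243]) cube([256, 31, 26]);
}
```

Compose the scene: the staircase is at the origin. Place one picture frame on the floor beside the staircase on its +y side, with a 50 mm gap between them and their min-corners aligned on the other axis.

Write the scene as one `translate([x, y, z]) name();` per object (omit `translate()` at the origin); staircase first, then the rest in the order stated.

staircase();
translate([0, 2615, 0]) picture_frame();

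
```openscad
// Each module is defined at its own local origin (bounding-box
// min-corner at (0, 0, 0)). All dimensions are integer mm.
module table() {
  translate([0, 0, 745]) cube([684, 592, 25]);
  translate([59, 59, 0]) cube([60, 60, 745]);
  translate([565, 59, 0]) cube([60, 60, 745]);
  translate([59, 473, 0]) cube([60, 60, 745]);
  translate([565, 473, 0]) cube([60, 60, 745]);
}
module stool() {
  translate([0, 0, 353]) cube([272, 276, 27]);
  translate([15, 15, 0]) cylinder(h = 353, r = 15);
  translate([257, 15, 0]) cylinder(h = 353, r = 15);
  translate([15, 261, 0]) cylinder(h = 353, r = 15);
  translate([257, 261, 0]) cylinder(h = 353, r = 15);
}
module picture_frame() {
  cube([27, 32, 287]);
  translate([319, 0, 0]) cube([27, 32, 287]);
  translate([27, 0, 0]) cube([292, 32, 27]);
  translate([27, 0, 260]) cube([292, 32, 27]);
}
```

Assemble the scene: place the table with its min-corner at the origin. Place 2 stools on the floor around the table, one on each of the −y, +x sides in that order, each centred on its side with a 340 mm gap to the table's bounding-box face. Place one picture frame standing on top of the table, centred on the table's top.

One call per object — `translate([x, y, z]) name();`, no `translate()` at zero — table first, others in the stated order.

table();
translate([206, -616, 0]) stool();
translate([1024, 158, 0]) stool();
translate([169, 280, 770]) picture_frame();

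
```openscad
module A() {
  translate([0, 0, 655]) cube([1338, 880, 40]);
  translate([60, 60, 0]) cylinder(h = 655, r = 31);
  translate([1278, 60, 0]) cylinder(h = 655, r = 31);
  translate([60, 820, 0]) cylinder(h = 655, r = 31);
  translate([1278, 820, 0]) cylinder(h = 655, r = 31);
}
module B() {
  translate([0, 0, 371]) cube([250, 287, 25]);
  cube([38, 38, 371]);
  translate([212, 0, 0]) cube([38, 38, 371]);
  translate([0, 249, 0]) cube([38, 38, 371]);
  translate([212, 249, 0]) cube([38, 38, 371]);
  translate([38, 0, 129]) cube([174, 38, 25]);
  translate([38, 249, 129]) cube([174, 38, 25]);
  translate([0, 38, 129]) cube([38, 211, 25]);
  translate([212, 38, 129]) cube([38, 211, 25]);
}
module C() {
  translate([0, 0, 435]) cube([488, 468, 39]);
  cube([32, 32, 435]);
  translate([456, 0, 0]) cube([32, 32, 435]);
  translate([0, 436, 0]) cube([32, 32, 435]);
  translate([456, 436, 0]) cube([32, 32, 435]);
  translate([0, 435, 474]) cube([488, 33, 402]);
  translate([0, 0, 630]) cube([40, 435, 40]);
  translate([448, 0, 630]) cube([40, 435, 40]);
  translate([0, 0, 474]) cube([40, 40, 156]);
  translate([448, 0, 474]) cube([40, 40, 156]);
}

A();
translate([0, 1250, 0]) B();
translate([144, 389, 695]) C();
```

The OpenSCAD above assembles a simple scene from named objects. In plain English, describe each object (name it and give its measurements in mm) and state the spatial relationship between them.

A is a rectangular dining table. The top is 1338×880×40 mm with its upper surface at z = 695 mm. It stands on four round legs of 62 mm diameter, each leg's bounding box inset 29 mm from the nearest pair of top edges, running from the floor to the underside of the top.

B is a simple wooden stool: a rectangular seat 250 mm (x) by 287 mm (y), 25 mm thick, top face at z = 396 mm, on four square legs, each 38×38 mm in cross-section. The legs rest on z = 0, each flush with a corner of the seat. Four stretchers, 38 mm wide and 25 mm tall, connect adjacent legs with their undersides at z = 129 mm, each running between the inner faces of the legs it joins and aligned with the legs' outer faces on the other axis.

C is a chair: 488×468 mm seat, 39 mm thick, top at z = 474 mm, on four 32 mm square corner legs flush with the seat edges. A 33 mm thick backrest slab spans the full seat width, extending 402 mm above the seat top, its back face flush with the seat's +y edge. Two armrests of 40×40 mm section run along each side from the seat's front edge to the front of the backrest, top faces 196 mm above the seat top and outer faces flush with the seat's x-edges; a 40×40 mm post under the front of each armrest stands on the seat at the front corner.

The stool is on the floor beside the table on its +y side. The chair is on top of the table.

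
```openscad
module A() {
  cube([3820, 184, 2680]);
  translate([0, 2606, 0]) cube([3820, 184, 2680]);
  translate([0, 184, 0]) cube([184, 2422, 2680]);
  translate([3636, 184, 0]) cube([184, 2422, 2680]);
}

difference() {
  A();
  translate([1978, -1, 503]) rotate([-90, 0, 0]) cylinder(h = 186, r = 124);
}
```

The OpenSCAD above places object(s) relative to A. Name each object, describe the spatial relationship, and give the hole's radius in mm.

The subtracted cylinder has r = 124 mm.

A is a house frame. The house frame has a circular hole through its front wall. The hole's radius is 124 mm.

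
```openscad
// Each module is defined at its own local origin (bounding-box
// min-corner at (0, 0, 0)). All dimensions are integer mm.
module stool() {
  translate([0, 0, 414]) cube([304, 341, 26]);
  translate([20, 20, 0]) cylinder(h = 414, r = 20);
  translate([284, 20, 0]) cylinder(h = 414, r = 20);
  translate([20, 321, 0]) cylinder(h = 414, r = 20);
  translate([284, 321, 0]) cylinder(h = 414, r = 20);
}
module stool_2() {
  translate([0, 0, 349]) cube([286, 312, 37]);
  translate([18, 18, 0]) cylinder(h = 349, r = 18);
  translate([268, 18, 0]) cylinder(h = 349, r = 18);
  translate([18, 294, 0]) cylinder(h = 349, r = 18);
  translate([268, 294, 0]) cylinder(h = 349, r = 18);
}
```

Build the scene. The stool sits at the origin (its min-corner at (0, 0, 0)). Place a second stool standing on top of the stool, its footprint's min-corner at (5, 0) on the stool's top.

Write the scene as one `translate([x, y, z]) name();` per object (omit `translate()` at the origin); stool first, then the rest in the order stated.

stool();
translate([5, 0, 440]) stool_2();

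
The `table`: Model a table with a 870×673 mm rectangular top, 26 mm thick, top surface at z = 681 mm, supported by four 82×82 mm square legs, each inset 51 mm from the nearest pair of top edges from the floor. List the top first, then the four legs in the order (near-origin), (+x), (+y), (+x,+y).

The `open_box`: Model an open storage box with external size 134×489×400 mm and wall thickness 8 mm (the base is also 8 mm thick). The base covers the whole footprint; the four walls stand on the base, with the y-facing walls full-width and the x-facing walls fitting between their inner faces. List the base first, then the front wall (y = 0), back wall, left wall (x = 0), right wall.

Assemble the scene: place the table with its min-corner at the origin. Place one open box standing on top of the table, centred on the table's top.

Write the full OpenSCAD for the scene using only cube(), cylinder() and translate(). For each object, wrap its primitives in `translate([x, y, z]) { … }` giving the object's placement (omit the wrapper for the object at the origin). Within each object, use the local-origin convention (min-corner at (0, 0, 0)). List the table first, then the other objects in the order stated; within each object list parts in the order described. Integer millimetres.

translate([0, 0, 655]) cube([870, 673, 26]);
translate([51, 51, 0]) cube([82, 82, 655]);
translate([737, 51, 0]) cube([82, 82, 655]);
translate([51, 540, 0]) cube([82, 82, 655]);
translate([737, 540, 0]) cube([82, 82, 655]);
translate([368, 92, 681]) {
  cube([134, 489, 8]);
  translate([0, 0, 8]) cube([134, 8, 392]);
  translate([0, 481, 8]) cube([134, 8, 392]);
  translate([0, 8, 8]) cube([8, 473, 392]);
  translate([126, 8, 8]) cube([8, 473, 392]);
}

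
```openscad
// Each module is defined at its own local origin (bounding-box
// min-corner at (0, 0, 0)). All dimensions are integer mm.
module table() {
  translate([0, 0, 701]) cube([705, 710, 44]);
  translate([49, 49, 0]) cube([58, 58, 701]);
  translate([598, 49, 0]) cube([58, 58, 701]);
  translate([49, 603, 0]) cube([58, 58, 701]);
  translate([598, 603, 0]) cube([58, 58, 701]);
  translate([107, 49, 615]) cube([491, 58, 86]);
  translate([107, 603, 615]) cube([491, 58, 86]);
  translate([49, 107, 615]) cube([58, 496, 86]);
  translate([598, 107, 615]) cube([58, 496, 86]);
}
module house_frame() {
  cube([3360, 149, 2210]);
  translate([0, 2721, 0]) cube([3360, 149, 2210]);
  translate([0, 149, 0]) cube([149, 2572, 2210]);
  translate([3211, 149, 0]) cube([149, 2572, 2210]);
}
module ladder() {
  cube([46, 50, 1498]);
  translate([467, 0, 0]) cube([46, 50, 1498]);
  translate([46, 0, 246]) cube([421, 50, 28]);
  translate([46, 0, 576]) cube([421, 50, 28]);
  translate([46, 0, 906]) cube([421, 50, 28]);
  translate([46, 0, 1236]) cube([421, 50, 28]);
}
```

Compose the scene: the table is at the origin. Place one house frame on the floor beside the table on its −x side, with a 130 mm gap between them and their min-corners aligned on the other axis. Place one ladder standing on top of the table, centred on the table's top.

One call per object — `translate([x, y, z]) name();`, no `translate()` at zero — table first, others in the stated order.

table();
translate([-3490, 0, 0]) house_frame();
translate([96, 330, 745]) ladder();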